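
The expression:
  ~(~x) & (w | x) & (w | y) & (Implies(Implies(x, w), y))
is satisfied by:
  {x: True, y: True}


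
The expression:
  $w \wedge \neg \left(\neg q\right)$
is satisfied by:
  {w: True, q: True}


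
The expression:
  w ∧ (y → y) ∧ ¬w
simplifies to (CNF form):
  False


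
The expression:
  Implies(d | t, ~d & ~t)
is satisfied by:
  {d: False, t: False}


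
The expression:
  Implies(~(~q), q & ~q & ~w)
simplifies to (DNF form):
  ~q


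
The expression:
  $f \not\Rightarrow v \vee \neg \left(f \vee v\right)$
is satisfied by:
  {v: False}


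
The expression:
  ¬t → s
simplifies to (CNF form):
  s ∨ t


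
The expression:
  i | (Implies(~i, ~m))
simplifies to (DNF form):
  i | ~m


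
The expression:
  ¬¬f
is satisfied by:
  {f: True}


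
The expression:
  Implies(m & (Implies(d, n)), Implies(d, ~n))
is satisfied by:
  {m: False, d: False, n: False}
  {n: True, m: False, d: False}
  {d: True, m: False, n: False}
  {n: True, d: True, m: False}
  {m: True, n: False, d: False}
  {n: True, m: True, d: False}
  {d: True, m: True, n: False}


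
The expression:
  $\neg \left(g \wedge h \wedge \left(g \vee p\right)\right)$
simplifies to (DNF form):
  $\neg g \vee \neg h$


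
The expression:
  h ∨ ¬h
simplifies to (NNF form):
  True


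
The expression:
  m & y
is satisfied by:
  {m: True, y: True}


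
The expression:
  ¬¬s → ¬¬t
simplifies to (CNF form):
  t ∨ ¬s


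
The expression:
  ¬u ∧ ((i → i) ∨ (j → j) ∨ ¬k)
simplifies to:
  ¬u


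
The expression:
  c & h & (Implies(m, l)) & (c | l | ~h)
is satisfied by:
  {h: True, c: True, l: True, m: False}
  {h: True, c: True, m: False, l: False}
  {h: True, c: True, l: True, m: True}


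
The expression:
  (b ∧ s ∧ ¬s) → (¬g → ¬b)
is always true.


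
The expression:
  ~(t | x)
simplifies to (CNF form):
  ~t & ~x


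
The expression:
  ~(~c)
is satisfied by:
  {c: True}


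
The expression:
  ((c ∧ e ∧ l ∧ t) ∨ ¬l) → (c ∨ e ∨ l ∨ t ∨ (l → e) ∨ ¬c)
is always true.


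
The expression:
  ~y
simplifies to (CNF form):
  ~y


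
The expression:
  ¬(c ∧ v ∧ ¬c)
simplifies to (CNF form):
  True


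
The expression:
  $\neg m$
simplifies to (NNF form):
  $\neg m$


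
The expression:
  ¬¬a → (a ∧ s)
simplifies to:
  s ∨ ¬a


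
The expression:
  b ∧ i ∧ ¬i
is never true.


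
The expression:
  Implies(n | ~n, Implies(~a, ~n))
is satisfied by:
  {a: True, n: False}
  {n: False, a: False}
  {n: True, a: True}


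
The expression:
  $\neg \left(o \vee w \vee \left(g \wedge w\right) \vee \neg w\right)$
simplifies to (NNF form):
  $\text{False}$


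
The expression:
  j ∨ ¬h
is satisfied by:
  {j: True, h: False}
  {h: False, j: False}
  {h: True, j: True}


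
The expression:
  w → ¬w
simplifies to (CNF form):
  ¬w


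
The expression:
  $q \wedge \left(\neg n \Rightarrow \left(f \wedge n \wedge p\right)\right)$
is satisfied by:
  {q: True, n: True}


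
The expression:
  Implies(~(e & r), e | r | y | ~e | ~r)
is always true.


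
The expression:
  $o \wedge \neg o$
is never true.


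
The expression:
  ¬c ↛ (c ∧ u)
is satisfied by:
  {c: False}


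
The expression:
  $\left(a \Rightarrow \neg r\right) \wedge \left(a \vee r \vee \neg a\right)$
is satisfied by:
  {a: False, r: False}
  {r: True, a: False}
  {a: True, r: False}


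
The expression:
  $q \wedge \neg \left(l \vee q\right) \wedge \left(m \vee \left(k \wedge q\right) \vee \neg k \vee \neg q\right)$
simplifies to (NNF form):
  $\text{False}$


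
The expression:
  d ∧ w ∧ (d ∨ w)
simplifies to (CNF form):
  d ∧ w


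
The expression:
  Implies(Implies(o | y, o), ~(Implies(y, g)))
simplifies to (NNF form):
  y & (~g | ~o)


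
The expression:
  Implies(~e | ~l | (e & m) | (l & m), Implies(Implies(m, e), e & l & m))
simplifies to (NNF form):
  (e & l) | (m & ~e)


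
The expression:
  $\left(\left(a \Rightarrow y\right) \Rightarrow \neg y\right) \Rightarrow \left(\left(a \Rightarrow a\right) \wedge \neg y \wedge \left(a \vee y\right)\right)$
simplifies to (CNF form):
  $a \vee y$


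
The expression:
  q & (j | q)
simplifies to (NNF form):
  q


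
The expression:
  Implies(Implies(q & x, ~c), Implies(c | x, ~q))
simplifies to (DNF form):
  ~q | (c & x) | (~c & ~x)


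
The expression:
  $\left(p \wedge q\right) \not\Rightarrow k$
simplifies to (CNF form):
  $p \wedge q \wedge \neg k$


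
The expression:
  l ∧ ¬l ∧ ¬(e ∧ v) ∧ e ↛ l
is never true.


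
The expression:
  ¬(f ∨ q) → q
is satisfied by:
  {q: True, f: True}
  {q: True, f: False}
  {f: True, q: False}


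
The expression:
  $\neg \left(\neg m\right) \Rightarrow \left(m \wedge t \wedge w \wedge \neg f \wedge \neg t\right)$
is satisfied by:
  {m: False}


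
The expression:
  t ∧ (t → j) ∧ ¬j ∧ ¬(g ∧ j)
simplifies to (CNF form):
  False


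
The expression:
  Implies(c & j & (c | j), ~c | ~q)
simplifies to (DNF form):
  ~c | ~j | ~q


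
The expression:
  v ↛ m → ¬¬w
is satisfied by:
  {w: True, m: True, v: False}
  {w: True, v: False, m: False}
  {m: True, v: False, w: False}
  {m: False, v: False, w: False}
  {w: True, m: True, v: True}
  {w: True, v: True, m: False}
  {m: True, v: True, w: False}


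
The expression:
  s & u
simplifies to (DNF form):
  s & u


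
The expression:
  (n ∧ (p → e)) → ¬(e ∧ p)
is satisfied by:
  {p: False, e: False, n: False}
  {n: True, p: False, e: False}
  {e: True, p: False, n: False}
  {n: True, e: True, p: False}
  {p: True, n: False, e: False}
  {n: True, p: True, e: False}
  {e: True, p: True, n: False}


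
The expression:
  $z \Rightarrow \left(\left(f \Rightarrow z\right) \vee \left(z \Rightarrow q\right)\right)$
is always true.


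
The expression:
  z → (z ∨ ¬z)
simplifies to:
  True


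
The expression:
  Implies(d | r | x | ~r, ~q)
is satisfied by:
  {q: False}


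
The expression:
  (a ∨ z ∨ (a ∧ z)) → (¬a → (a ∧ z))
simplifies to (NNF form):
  a ∨ ¬z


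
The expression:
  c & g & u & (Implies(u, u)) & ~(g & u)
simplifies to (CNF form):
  False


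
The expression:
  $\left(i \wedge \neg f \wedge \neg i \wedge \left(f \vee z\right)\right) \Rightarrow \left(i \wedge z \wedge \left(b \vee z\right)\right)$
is always true.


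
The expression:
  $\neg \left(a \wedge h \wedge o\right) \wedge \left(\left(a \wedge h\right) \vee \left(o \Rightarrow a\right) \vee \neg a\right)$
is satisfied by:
  {h: False, o: False, a: False}
  {a: True, h: False, o: False}
  {o: True, h: False, a: False}
  {a: True, o: True, h: False}
  {h: True, a: False, o: False}
  {a: True, h: True, o: False}
  {o: True, h: True, a: False}


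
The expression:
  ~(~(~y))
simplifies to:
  ~y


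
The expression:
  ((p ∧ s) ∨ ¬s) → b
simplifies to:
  b ∨ (s ∧ ¬p)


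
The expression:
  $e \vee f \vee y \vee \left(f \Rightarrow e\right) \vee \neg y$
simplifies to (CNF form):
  $\text{True}$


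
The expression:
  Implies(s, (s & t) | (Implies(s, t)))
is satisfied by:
  {t: True, s: False}
  {s: False, t: False}
  {s: True, t: True}


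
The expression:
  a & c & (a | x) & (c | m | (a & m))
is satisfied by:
  {a: True, c: True}


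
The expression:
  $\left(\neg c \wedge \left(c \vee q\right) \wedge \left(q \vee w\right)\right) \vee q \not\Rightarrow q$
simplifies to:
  $q \wedge \neg c$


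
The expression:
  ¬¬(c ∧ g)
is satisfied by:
  {c: True, g: True}


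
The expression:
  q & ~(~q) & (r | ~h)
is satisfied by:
  {r: True, q: True, h: False}
  {q: True, h: False, r: False}
  {r: True, h: True, q: True}


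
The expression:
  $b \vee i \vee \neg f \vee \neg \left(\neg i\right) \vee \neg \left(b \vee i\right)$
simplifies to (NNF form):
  $\text{True}$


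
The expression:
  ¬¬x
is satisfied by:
  {x: True}


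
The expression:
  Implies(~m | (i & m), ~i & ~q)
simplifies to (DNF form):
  (m & ~i) | (~i & ~q)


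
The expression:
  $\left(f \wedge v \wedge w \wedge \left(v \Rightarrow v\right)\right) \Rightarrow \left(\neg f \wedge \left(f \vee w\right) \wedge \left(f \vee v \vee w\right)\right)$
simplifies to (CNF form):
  $\neg f \vee \neg v \vee \neg w$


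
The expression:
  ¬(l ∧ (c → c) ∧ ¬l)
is always true.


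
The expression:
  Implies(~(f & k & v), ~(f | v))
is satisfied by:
  {k: True, v: False, f: False}
  {k: False, v: False, f: False}
  {f: True, v: True, k: True}


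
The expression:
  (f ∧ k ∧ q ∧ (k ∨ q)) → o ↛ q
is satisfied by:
  {k: False, q: False, f: False}
  {f: True, k: False, q: False}
  {q: True, k: False, f: False}
  {f: True, q: True, k: False}
  {k: True, f: False, q: False}
  {f: True, k: True, q: False}
  {q: True, k: True, f: False}


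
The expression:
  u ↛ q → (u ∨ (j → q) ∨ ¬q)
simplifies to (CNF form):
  True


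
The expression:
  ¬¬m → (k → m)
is always true.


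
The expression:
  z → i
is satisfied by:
  {i: True, z: False}
  {z: False, i: False}
  {z: True, i: True}


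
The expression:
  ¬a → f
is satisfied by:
  {a: True, f: True}
  {a: True, f: False}
  {f: True, a: False}


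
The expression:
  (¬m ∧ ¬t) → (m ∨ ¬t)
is always true.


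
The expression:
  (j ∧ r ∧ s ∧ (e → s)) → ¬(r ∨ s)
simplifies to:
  ¬j ∨ ¬r ∨ ¬s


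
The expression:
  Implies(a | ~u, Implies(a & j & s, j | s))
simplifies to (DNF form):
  True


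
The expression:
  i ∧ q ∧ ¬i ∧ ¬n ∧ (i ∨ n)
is never true.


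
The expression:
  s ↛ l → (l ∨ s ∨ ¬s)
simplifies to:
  True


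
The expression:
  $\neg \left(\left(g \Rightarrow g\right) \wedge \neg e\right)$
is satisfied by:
  {e: True}


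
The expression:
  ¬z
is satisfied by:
  {z: False}


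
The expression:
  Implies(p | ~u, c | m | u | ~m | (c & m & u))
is always true.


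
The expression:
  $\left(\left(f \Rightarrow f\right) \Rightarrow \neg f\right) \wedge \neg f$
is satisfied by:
  {f: False}


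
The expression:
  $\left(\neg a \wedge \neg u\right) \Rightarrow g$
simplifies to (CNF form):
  $a \vee g \vee u$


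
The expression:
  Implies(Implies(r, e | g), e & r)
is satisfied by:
  {r: True, e: True, g: False}
  {r: True, g: False, e: False}
  {r: True, e: True, g: True}


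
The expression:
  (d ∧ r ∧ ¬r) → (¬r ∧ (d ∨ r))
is always true.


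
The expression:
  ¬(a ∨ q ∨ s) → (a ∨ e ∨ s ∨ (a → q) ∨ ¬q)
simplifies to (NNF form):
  True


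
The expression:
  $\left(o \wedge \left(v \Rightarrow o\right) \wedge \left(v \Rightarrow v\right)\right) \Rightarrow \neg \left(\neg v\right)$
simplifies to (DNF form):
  $v \vee \neg o$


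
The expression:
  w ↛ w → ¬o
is always true.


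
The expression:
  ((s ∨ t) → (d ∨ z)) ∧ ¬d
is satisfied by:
  {z: True, t: False, d: False, s: False}
  {z: True, s: True, t: False, d: False}
  {z: True, t: True, d: False, s: False}
  {z: True, s: True, t: True, d: False}
  {s: False, t: False, d: False, z: False}


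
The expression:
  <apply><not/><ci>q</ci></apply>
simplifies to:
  <apply><not/><ci>q</ci></apply>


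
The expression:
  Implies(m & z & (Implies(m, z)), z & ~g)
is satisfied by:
  {g: False, m: False, z: False}
  {z: True, g: False, m: False}
  {m: True, g: False, z: False}
  {z: True, m: True, g: False}
  {g: True, z: False, m: False}
  {z: True, g: True, m: False}
  {m: True, g: True, z: False}


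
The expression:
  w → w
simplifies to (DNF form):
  True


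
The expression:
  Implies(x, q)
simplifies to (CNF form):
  q | ~x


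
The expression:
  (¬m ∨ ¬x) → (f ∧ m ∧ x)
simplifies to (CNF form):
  m ∧ x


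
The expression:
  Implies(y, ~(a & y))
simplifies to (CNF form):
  ~a | ~y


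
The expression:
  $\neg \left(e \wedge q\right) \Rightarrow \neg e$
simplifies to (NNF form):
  $q \vee \neg e$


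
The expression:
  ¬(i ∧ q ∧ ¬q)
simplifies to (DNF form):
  True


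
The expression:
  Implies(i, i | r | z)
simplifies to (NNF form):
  True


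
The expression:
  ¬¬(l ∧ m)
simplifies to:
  l ∧ m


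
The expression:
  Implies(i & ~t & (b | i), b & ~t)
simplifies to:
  b | t | ~i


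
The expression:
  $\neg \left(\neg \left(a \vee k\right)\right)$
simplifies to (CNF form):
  $a \vee k$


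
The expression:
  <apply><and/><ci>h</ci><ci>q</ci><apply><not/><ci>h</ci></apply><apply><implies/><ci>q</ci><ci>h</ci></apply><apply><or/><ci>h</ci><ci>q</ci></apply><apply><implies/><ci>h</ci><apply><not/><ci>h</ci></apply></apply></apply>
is never true.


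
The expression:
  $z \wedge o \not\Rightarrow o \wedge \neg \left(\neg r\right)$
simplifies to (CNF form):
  $\text{False}$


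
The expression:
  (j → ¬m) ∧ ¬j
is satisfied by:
  {j: False}


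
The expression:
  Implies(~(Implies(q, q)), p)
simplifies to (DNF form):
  True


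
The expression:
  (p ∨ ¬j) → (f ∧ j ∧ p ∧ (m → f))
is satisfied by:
  {j: True, f: True, p: False}
  {j: True, p: False, f: False}
  {j: True, f: True, p: True}


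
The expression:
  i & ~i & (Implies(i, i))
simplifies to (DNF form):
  False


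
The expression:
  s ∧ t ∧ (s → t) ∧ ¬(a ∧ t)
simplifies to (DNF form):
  s ∧ t ∧ ¬a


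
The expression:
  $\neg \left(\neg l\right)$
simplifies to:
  $l$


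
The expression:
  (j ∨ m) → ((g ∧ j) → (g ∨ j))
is always true.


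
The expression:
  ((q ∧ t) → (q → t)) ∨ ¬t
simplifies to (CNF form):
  True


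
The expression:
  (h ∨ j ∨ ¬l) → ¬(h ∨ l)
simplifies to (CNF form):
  ¬h ∧ (¬j ∨ ¬l)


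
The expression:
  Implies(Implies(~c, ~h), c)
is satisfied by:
  {c: True, h: True}
  {c: True, h: False}
  {h: True, c: False}


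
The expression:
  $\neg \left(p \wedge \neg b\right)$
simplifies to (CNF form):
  $b \vee \neg p$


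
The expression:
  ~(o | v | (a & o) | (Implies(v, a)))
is never true.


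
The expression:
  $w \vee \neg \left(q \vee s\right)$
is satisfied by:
  {w: True, q: False, s: False}
  {w: True, s: True, q: False}
  {w: True, q: True, s: False}
  {w: True, s: True, q: True}
  {s: False, q: False, w: False}


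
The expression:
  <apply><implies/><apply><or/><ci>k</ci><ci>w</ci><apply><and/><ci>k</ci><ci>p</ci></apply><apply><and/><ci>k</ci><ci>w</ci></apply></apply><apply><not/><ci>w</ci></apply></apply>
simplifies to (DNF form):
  <apply><not/><ci>w</ci></apply>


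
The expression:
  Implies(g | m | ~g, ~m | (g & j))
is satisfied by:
  {j: True, g: True, m: False}
  {j: True, g: False, m: False}
  {g: True, j: False, m: False}
  {j: False, g: False, m: False}
  {m: True, j: True, g: True}


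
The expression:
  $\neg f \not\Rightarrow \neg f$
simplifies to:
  $\text{False}$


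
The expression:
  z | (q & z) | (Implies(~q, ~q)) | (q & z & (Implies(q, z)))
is always true.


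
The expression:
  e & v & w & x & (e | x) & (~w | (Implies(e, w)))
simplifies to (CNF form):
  e & v & w & x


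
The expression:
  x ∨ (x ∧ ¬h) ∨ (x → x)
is always true.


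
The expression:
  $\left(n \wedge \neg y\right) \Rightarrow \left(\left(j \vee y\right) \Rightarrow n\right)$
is always true.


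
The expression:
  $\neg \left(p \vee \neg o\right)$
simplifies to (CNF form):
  $o \wedge \neg p$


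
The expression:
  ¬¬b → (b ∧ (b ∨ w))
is always true.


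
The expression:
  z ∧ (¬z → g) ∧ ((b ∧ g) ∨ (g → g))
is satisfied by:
  {z: True}


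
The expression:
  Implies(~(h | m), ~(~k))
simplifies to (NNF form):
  h | k | m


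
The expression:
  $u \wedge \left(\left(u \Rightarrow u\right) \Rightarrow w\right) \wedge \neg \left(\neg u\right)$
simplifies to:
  $u \wedge w$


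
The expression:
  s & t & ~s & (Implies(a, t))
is never true.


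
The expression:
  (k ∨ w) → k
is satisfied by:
  {k: True, w: False}
  {w: False, k: False}
  {w: True, k: True}


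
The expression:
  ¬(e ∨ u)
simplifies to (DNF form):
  ¬e ∧ ¬u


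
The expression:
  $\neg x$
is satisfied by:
  {x: False}


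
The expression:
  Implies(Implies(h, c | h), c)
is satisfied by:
  {c: True}


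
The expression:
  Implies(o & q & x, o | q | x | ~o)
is always true.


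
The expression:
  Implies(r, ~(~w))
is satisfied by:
  {w: True, r: False}
  {r: False, w: False}
  {r: True, w: True}


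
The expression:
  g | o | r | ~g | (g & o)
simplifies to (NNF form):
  True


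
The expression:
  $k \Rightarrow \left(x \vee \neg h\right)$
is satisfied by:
  {x: True, h: False, k: False}
  {h: False, k: False, x: False}
  {x: True, k: True, h: False}
  {k: True, h: False, x: False}
  {x: True, h: True, k: False}
  {h: True, x: False, k: False}
  {x: True, k: True, h: True}


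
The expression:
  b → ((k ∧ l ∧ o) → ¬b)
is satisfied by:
  {l: False, k: False, o: False, b: False}
  {b: True, l: False, k: False, o: False}
  {o: True, l: False, k: False, b: False}
  {b: True, o: True, l: False, k: False}
  {k: True, b: False, l: False, o: False}
  {b: True, k: True, l: False, o: False}
  {o: True, k: True, b: False, l: False}
  {b: True, o: True, k: True, l: False}
  {l: True, o: False, k: False, b: False}
  {b: True, l: True, o: False, k: False}
  {o: True, l: True, b: False, k: False}
  {b: True, o: True, l: True, k: False}
  {k: True, l: True, o: False, b: False}
  {b: True, k: True, l: True, o: False}
  {o: True, k: True, l: True, b: False}


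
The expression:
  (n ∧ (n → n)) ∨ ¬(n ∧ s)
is always true.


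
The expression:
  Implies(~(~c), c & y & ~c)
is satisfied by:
  {c: False}


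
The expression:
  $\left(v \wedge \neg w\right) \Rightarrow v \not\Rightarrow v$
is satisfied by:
  {w: True, v: False}
  {v: False, w: False}
  {v: True, w: True}


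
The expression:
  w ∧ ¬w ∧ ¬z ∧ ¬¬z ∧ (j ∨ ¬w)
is never true.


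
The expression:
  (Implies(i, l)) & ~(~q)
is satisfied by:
  {q: True, l: True, i: False}
  {q: True, l: False, i: False}
  {q: True, i: True, l: True}


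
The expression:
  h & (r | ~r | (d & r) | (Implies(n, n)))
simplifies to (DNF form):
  h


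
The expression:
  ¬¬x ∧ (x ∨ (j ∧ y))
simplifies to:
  x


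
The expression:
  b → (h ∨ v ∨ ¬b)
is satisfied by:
  {v: True, h: True, b: False}
  {v: True, h: False, b: False}
  {h: True, v: False, b: False}
  {v: False, h: False, b: False}
  {b: True, v: True, h: True}
  {b: True, v: True, h: False}
  {b: True, h: True, v: False}


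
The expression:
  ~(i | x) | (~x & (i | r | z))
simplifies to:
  ~x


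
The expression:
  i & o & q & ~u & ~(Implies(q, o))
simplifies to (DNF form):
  False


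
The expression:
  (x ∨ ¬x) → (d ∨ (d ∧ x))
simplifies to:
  d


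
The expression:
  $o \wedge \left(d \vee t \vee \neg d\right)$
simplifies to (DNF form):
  $o$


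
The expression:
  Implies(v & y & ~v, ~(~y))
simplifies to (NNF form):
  True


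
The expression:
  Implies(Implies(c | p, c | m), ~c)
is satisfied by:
  {c: False}


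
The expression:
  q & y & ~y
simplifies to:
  False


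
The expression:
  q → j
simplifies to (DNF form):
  j ∨ ¬q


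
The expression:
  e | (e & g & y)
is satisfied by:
  {e: True}


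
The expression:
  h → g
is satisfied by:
  {g: True, h: False}
  {h: False, g: False}
  {h: True, g: True}


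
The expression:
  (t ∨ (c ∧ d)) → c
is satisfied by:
  {c: True, t: False}
  {t: False, c: False}
  {t: True, c: True}


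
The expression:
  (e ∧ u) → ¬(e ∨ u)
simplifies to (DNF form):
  ¬e ∨ ¬u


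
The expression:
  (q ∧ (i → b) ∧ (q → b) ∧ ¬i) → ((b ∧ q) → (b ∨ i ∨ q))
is always true.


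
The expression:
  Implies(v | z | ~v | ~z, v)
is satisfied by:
  {v: True}


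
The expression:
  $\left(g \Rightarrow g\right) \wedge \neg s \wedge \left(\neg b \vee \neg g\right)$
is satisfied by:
  {g: False, s: False, b: False}
  {b: True, g: False, s: False}
  {g: True, b: False, s: False}


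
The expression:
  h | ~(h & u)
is always true.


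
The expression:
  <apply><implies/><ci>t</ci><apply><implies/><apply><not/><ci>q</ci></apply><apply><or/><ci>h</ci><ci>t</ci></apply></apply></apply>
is always true.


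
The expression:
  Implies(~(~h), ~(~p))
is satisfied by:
  {p: True, h: False}
  {h: False, p: False}
  {h: True, p: True}


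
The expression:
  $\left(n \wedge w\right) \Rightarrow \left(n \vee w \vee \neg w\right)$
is always true.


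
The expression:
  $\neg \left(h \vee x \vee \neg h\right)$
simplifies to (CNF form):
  $\text{False}$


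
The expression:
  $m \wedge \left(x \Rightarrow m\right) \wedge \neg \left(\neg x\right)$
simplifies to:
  $m \wedge x$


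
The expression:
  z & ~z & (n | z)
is never true.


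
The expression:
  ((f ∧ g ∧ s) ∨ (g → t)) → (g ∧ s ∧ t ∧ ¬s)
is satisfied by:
  {g: True, t: False, s: False, f: False}
  {f: True, g: True, t: False, s: False}
  {s: True, g: True, t: False, f: False}


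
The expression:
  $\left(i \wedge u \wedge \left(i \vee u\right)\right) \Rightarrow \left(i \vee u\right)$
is always true.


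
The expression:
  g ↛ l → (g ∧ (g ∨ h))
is always true.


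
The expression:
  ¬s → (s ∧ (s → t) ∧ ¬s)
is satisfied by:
  {s: True}


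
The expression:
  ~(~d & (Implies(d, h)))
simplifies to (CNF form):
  d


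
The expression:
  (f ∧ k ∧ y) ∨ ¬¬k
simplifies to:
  k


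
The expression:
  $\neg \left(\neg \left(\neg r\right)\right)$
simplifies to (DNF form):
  $\neg r$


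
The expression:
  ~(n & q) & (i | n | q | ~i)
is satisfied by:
  {q: False, n: False}
  {n: True, q: False}
  {q: True, n: False}


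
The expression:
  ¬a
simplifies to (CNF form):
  ¬a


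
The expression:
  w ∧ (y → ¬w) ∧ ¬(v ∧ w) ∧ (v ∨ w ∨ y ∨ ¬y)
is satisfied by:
  {w: True, v: False, y: False}


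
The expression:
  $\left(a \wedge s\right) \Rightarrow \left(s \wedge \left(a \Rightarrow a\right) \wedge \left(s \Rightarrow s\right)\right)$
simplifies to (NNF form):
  $\text{True}$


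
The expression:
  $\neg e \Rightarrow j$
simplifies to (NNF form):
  $e \vee j$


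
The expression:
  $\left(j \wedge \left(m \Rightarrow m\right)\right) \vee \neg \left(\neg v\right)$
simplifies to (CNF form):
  $j \vee v$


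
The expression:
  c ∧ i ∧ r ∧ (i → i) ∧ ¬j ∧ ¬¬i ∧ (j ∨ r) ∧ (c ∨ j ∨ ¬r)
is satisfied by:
  {r: True, i: True, c: True, j: False}


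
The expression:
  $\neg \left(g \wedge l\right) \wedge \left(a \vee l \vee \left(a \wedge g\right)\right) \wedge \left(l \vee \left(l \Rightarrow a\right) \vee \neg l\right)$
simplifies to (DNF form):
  $\left(a \wedge \neg l\right) \vee \left(l \wedge \neg g\right)$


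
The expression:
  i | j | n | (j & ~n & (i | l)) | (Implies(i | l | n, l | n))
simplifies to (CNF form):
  True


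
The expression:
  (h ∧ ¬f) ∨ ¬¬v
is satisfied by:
  {v: True, h: True, f: False}
  {v: True, h: False, f: False}
  {f: True, v: True, h: True}
  {f: True, v: True, h: False}
  {h: True, f: False, v: False}


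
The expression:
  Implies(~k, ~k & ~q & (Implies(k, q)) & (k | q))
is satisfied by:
  {k: True}


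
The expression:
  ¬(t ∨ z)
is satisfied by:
  {z: False, t: False}


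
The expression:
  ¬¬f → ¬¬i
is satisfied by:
  {i: True, f: False}
  {f: False, i: False}
  {f: True, i: True}


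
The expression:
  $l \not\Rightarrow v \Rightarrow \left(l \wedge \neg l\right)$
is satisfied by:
  {v: True, l: False}
  {l: False, v: False}
  {l: True, v: True}


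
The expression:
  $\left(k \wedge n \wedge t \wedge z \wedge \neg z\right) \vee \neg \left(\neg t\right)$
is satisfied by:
  {t: True}


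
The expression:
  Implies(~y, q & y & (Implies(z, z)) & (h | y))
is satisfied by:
  {y: True}


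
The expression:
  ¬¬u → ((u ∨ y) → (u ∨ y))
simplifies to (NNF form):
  True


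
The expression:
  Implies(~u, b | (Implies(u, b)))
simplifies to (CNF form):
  True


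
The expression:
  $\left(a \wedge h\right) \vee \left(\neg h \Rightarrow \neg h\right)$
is always true.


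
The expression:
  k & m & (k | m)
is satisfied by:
  {m: True, k: True}


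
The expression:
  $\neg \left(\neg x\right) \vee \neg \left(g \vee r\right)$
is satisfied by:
  {x: True, g: False, r: False}
  {r: True, x: True, g: False}
  {x: True, g: True, r: False}
  {r: True, x: True, g: True}
  {r: False, g: False, x: False}


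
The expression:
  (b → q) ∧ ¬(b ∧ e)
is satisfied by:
  {q: True, b: False, e: False}
  {q: False, b: False, e: False}
  {e: True, q: True, b: False}
  {e: True, q: False, b: False}
  {b: True, q: True, e: False}


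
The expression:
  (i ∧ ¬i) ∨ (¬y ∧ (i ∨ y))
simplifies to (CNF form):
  i ∧ ¬y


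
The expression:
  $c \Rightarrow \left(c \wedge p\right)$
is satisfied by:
  {p: True, c: False}
  {c: False, p: False}
  {c: True, p: True}


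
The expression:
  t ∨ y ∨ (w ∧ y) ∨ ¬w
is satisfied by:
  {y: True, t: True, w: False}
  {y: True, w: False, t: False}
  {t: True, w: False, y: False}
  {t: False, w: False, y: False}
  {y: True, t: True, w: True}
  {y: True, w: True, t: False}
  {t: True, w: True, y: False}


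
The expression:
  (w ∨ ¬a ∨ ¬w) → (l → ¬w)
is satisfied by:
  {l: False, w: False}
  {w: True, l: False}
  {l: True, w: False}


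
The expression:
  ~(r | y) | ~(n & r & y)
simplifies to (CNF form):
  ~n | ~r | ~y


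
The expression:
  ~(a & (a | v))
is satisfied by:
  {a: False}


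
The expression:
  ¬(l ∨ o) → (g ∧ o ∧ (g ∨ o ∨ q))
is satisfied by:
  {o: True, l: True}
  {o: True, l: False}
  {l: True, o: False}


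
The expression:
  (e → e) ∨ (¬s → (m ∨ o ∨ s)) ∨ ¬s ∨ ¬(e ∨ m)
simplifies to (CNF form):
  True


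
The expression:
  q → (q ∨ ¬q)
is always true.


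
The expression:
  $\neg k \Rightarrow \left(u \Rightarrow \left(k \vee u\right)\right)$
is always true.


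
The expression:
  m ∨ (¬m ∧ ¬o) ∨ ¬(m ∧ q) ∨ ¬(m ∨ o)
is always true.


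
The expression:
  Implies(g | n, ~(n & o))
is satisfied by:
  {o: False, n: False}
  {n: True, o: False}
  {o: True, n: False}


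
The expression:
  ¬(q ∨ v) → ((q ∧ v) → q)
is always true.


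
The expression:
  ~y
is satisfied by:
  {y: False}


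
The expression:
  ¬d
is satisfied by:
  {d: False}


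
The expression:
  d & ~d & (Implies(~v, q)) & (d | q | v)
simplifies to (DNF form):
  False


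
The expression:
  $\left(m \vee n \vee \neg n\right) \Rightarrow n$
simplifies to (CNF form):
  $n$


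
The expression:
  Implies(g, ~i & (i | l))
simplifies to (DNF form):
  ~g | (l & ~i)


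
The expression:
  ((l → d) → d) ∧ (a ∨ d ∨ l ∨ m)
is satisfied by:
  {d: True, l: True}
  {d: True, l: False}
  {l: True, d: False}


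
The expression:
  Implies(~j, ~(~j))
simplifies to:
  j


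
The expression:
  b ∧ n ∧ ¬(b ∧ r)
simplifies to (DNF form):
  b ∧ n ∧ ¬r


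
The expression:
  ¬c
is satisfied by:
  {c: False}


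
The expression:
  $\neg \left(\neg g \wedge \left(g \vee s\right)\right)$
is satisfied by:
  {g: True, s: False}
  {s: False, g: False}
  {s: True, g: True}


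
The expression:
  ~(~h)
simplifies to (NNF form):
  h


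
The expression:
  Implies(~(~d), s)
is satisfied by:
  {s: True, d: False}
  {d: False, s: False}
  {d: True, s: True}


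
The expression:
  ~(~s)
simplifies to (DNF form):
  s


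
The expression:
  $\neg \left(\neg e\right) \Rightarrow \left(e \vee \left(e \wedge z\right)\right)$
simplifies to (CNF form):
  $\text{True}$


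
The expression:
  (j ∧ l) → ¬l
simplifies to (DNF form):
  ¬j ∨ ¬l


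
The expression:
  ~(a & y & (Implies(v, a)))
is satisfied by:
  {y: False, a: False}
  {a: True, y: False}
  {y: True, a: False}


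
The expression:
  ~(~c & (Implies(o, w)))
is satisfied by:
  {c: True, o: True, w: False}
  {c: True, o: False, w: False}
  {c: True, w: True, o: True}
  {c: True, w: True, o: False}
  {o: True, w: False, c: False}


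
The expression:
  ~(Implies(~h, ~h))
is never true.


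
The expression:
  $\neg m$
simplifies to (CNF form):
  $\neg m$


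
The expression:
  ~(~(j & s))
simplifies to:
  j & s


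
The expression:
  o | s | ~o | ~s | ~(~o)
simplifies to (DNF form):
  True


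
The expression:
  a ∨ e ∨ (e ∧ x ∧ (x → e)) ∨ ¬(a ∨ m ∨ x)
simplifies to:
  a ∨ e ∨ (¬m ∧ ¬x)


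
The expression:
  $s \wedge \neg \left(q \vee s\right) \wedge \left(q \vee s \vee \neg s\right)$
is never true.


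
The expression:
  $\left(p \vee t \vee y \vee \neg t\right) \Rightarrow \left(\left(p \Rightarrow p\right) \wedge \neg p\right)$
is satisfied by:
  {p: False}


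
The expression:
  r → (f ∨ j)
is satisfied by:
  {f: True, j: True, r: False}
  {f: True, j: False, r: False}
  {j: True, f: False, r: False}
  {f: False, j: False, r: False}
  {r: True, f: True, j: True}
  {r: True, f: True, j: False}
  {r: True, j: True, f: False}


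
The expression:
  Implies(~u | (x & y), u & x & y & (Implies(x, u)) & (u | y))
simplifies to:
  u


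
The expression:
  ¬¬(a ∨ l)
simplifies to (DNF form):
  a ∨ l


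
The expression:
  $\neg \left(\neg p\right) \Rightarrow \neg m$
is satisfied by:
  {p: False, m: False}
  {m: True, p: False}
  {p: True, m: False}


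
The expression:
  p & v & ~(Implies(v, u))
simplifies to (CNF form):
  p & v & ~u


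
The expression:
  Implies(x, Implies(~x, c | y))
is always true.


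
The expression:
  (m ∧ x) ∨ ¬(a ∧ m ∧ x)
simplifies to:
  True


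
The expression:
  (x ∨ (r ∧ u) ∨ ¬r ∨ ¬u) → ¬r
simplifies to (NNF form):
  ¬r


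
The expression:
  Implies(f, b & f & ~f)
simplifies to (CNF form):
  ~f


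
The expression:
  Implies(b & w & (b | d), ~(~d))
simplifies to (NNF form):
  d | ~b | ~w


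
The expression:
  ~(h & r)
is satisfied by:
  {h: False, r: False}
  {r: True, h: False}
  {h: True, r: False}


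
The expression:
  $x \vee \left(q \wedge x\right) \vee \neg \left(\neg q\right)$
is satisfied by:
  {x: True, q: True}
  {x: True, q: False}
  {q: True, x: False}


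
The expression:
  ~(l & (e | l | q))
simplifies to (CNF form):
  ~l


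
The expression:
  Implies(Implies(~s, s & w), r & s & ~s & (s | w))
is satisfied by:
  {s: False}


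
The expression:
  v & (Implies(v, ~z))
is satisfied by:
  {v: True, z: False}


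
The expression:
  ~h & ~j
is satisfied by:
  {h: False, j: False}


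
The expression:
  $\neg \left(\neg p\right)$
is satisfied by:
  {p: True}


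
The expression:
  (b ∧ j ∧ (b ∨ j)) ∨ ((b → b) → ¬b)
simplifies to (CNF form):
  j ∨ ¬b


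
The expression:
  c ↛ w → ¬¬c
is always true.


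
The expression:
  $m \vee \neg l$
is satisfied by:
  {m: True, l: False}
  {l: False, m: False}
  {l: True, m: True}


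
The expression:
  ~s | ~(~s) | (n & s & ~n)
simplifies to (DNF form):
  True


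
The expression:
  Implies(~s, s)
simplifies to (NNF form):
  s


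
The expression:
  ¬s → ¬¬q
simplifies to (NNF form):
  q ∨ s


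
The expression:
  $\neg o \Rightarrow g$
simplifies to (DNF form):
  $g \vee o$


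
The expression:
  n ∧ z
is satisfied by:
  {z: True, n: True}


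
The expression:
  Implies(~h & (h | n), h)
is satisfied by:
  {h: True, n: False}
  {n: False, h: False}
  {n: True, h: True}


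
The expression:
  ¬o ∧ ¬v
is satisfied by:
  {v: False, o: False}


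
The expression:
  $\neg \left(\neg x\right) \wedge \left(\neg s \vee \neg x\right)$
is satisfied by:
  {x: True, s: False}


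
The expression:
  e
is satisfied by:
  {e: True}


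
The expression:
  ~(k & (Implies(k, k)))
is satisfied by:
  {k: False}


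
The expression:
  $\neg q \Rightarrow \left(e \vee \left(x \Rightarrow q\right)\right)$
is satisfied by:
  {q: True, e: True, x: False}
  {q: True, e: False, x: False}
  {e: True, q: False, x: False}
  {q: False, e: False, x: False}
  {x: True, q: True, e: True}
  {x: True, q: True, e: False}
  {x: True, e: True, q: False}


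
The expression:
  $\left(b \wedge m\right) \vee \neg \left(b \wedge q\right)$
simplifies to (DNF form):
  $m \vee \neg b \vee \neg q$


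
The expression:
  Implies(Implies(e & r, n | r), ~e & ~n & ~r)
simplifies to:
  ~e & ~n & ~r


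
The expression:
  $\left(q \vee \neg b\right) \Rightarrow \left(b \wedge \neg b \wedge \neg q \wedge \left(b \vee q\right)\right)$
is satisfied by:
  {b: True, q: False}


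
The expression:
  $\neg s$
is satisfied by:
  {s: False}


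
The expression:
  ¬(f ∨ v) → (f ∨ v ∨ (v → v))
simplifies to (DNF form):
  True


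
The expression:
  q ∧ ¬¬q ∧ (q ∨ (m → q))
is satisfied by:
  {q: True}


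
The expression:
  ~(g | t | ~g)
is never true.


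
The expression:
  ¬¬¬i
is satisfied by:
  {i: False}


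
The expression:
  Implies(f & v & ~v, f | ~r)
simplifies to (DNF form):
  True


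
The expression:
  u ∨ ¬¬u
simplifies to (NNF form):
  u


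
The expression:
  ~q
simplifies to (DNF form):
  ~q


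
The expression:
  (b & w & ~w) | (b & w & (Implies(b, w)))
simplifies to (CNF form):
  b & w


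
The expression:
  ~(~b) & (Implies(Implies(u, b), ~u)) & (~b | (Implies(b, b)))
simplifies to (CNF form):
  b & ~u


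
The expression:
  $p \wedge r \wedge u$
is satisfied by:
  {r: True, p: True, u: True}


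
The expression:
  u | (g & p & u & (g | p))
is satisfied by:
  {u: True}


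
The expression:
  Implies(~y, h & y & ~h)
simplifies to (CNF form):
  y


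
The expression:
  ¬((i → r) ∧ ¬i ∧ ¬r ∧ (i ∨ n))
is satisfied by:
  {i: True, r: True, n: False}
  {i: True, r: False, n: False}
  {r: True, i: False, n: False}
  {i: False, r: False, n: False}
  {i: True, n: True, r: True}
  {i: True, n: True, r: False}
  {n: True, r: True, i: False}


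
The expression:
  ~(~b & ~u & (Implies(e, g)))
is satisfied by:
  {b: True, e: True, u: True, g: False}
  {b: True, u: True, g: False, e: False}
  {b: True, e: True, u: True, g: True}
  {b: True, u: True, g: True, e: False}
  {b: True, e: True, g: False, u: False}
  {b: True, g: False, u: False, e: False}
  {b: True, e: True, g: True, u: False}
  {b: True, g: True, u: False, e: False}
  {e: True, u: True, g: False, b: False}
  {u: True, e: False, g: False, b: False}
  {e: True, u: True, g: True, b: False}
  {u: True, g: True, e: False, b: False}
  {e: True, g: False, u: False, b: False}


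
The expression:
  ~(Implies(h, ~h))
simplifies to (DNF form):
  h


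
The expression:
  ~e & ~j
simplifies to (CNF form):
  ~e & ~j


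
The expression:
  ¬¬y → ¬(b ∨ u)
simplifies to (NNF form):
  (¬b ∧ ¬u) ∨ ¬y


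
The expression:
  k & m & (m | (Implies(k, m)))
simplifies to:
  k & m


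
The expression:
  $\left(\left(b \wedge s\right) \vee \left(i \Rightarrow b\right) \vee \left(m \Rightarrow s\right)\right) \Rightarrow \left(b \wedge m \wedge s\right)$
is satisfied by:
  {i: True, b: True, m: True, s: True}
  {b: True, m: True, s: True, i: False}
  {i: True, m: True, s: False, b: False}


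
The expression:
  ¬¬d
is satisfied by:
  {d: True}


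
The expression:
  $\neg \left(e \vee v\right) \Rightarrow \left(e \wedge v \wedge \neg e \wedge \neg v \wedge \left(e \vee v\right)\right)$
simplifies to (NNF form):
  $e \vee v$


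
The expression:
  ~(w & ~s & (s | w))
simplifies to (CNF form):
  s | ~w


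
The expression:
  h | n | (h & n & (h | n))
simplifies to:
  h | n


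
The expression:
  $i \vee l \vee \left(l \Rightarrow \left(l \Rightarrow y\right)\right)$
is always true.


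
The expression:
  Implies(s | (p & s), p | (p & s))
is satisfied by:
  {p: True, s: False}
  {s: False, p: False}
  {s: True, p: True}


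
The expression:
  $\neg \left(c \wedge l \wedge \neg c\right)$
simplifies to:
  $\text{True}$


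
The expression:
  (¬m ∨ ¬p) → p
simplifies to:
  p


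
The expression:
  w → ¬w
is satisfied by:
  {w: False}


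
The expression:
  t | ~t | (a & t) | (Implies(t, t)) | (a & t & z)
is always true.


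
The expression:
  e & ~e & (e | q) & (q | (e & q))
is never true.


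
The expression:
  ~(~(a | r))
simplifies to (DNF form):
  a | r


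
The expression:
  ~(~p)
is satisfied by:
  {p: True}


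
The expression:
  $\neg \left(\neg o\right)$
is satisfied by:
  {o: True}


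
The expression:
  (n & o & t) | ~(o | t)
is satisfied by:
  {n: True, t: False, o: False}
  {n: False, t: False, o: False}
  {t: True, o: True, n: True}


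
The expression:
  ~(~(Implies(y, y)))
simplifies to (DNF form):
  True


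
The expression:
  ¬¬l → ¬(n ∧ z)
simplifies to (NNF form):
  ¬l ∨ ¬n ∨ ¬z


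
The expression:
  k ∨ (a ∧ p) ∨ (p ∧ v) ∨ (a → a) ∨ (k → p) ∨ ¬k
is always true.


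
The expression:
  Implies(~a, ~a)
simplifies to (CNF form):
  True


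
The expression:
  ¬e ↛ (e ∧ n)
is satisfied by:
  {e: False}


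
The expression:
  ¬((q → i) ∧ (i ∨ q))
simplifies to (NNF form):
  ¬i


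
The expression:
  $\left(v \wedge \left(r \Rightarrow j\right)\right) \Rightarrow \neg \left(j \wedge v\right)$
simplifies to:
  $\neg j \vee \neg v$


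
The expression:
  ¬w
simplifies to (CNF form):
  ¬w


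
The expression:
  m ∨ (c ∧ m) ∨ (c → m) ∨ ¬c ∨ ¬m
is always true.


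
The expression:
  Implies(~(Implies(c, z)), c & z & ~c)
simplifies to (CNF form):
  z | ~c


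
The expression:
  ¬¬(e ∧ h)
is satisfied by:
  {h: True, e: True}


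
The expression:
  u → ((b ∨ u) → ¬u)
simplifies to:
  ¬u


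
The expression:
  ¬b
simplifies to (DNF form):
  ¬b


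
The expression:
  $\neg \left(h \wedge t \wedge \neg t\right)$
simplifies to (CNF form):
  $\text{True}$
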